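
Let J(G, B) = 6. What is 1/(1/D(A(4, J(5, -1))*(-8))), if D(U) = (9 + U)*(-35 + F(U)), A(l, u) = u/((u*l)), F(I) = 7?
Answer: -196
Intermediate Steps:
A(l, u) = 1/l (A(l, u) = u/((l*u)) = u*(1/(l*u)) = 1/l)
D(U) = -252 - 28*U (D(U) = (9 + U)*(-35 + 7) = (9 + U)*(-28) = -252 - 28*U)
1/(1/D(A(4, J(5, -1))*(-8))) = 1/(1/(-252 - 28*(-8)/4)) = 1/(1/(-252 - 7*(-8))) = 1/(1/(-252 - 28*(-2))) = 1/(1/(-252 + 56)) = 1/(1/(-196)) = 1/(-1/196) = -196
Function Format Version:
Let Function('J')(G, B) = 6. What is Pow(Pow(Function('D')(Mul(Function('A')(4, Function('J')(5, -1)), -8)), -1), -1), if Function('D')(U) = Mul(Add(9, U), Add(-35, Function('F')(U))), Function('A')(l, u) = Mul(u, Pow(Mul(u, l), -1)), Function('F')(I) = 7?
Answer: -196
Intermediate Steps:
Function('A')(l, u) = Pow(l, -1) (Function('A')(l, u) = Mul(u, Pow(Mul(l, u), -1)) = Mul(u, Mul(Pow(l, -1), Pow(u, -1))) = Pow(l, -1))
Function('D')(U) = Add(-252, Mul(-28, U)) (Function('D')(U) = Mul(Add(9, U), Add(-35, 7)) = Mul(Add(9, U), -28) = Add(-252, Mul(-28, U)))
Pow(Pow(Function('D')(Mul(Function('A')(4, Function('J')(5, -1)), -8)), -1), -1) = Pow(Pow(Add(-252, Mul(-28, Mul(Pow(4, -1), -8))), -1), -1) = Pow(Pow(Add(-252, Mul(-28, Mul(Rational(1, 4), -8))), -1), -1) = Pow(Pow(Add(-252, Mul(-28, -2)), -1), -1) = Pow(Pow(Add(-252, 56), -1), -1) = Pow(Pow(-196, -1), -1) = Pow(Rational(-1, 196), -1) = -196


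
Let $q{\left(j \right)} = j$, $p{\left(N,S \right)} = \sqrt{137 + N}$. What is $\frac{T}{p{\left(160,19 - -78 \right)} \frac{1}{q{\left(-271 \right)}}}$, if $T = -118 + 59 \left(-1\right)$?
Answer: $\frac{15989 \sqrt{33}}{33} \approx 2783.3$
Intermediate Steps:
$T = -177$ ($T = -118 - 59 = -177$)
$\frac{T}{p{\left(160,19 - -78 \right)} \frac{1}{q{\left(-271 \right)}}} = - \frac{177}{\sqrt{137 + 160} \frac{1}{-271}} = - \frac{177}{\sqrt{297} \left(- \frac{1}{271}\right)} = - \frac{177}{3 \sqrt{33} \left(- \frac{1}{271}\right)} = - \frac{177}{\left(- \frac{3}{271}\right) \sqrt{33}} = - 177 \left(- \frac{271 \sqrt{33}}{99}\right) = \frac{15989 \sqrt{33}}{33}$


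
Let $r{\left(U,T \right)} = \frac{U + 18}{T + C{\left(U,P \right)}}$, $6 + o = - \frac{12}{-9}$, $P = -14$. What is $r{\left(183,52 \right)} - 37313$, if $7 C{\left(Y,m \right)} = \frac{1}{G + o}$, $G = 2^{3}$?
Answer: $- \frac{135917189}{3643} \approx -37309.0$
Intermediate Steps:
$G = 8$
$o = - \frac{14}{3}$ ($o = -6 - \frac{12}{-9} = -6 - - \frac{4}{3} = -6 + \frac{4}{3} = - \frac{14}{3} \approx -4.6667$)
$C{\left(Y,m \right)} = \frac{3}{70}$ ($C{\left(Y,m \right)} = \frac{1}{7 \left(8 - \frac{14}{3}\right)} = \frac{1}{7 \cdot \frac{10}{3}} = \frac{1}{7} \cdot \frac{3}{10} = \frac{3}{70}$)
$r{\left(U,T \right)} = \frac{18 + U}{\frac{3}{70} + T}$ ($r{\left(U,T \right)} = \frac{U + 18}{T + \frac{3}{70}} = \frac{18 + U}{\frac{3}{70} + T}$)
$r{\left(183,52 \right)} - 37313 = \frac{70 \left(18 + 183\right)}{3 + 70 \cdot 52} - 37313 = 70 \frac{1}{3 + 3640} \cdot 201 - 37313 = 70 \cdot \frac{1}{3643} \cdot 201 - 37313 = \frac{14070}{3643} - 37313 = - \frac{135917189}{3643}$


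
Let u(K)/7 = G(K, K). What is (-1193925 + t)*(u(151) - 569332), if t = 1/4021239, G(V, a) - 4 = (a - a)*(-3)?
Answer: 911087131480706832/1340413 ≈ 6.7971e+11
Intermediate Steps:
G(V, a) = 4 (G(V, a) = 4 + (a - a)*(-3) = 4 + 0*(-3) = 4 + 0 = 4)
u(K) = 28 (u(K) = 7*4 = 28)
t = 1/4021239 ≈ 2.4868e-7
(-1193925 + t)*(u(151) - 569332) = (-1193925 + 1/4021239)*(28 - 569332) = -4801057773074/4021239*(-569304) = 911087131480706832/1340413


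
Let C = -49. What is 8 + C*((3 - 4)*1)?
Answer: 57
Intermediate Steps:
8 + C*((3 - 4)*1) = 8 - 49*(3 - 4) = 8 - (-49) = 8 - 49*(-1) = 8 + 49 = 57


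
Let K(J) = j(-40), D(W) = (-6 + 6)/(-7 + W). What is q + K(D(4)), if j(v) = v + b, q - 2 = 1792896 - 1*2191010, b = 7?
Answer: -398145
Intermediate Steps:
D(W) = 0 (D(W) = 0/(-7 + W) = 0)
q = -398112 (q = 2 + (1792896 - 1*2191010) = 2 + (1792896 - 2191010) = 2 - 398114 = -398112)
j(v) = 7 + v (j(v) = v + 7 = 7 + v)
K(J) = -33 (K(J) = 7 - 40 = -33)
q + K(D(4)) = -398112 - 33 = -398145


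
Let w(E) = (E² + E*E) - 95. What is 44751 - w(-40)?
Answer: 41646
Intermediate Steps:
w(E) = -95 + 2*E² (w(E) = (E² + E²) - 95 = 2*E² - 95 = -95 + 2*E²)
44751 - w(-40) = 44751 - (-95 + 2*(-40)²) = 44751 - (-95 + 2*1600) = 44751 - (-95 + 3200) = 44751 - 1*3105 = 44751 - 3105 = 41646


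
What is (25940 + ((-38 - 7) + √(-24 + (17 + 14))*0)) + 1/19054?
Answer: 493403331/19054 ≈ 25895.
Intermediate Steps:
(25940 + ((-38 - 7) + √(-24 + (17 + 14))*0)) + 1/19054 = (25940 + (-45 + √(-24 + 31)*0)) + 1/19054 = (25940 + (-45 + √7*0)) + 1/19054 = (25940 + (-45 + 0)) + 1/19054 = (25940 - 45) + 1/19054 = 25895 + 1/19054 = 493403331/19054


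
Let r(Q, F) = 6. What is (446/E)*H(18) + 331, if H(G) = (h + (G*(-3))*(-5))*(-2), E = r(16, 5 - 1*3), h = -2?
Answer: -118535/3 ≈ -39512.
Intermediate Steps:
E = 6
H(G) = 4 - 30*G (H(G) = (-2 + (G*(-3))*(-5))*(-2) = (-2 - 3*G*(-5))*(-2) = (-2 + 15*G)*(-2) = 4 - 30*G)
(446/E)*H(18) + 331 = (446/6)*(4 - 30*18) + 331 = (446*(⅙))*(4 - 540) + 331 = (223/3)*(-536) + 331 = -119528/3 + 331 = -118535/3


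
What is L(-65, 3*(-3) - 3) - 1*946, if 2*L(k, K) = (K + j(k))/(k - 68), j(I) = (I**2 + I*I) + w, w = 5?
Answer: -260079/266 ≈ -977.74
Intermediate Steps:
j(I) = 5 + 2*I**2 (j(I) = (I**2 + I*I) + 5 = (I**2 + I**2) + 5 = 2*I**2 + 5 = 5 + 2*I**2)
L(k, K) = (5 + K + 2*k**2)/(2*(-68 + k)) (L(k, K) = ((K + (5 + 2*k**2))/(k - 68))/2 = ((5 + K + 2*k**2)/(-68 + k))/2 = (5 + K + 2*k**2)/(2*(-68 + k)))
L(-65, 3*(-3) - 3) - 1*946 = (5 + (3*(-3) - 3) + 2*(-65)**2)/(2*(-68 - 65)) - 1*946 = (1/2)*(5 + (-9 - 3) + 2*4225)/(-133) - 946 = (1/2)*(-1/133)*(5 - 12 + 8450) - 946 = (1/2)*(-1/133)*8443 - 946 = -8443/266 - 946 = -260079/266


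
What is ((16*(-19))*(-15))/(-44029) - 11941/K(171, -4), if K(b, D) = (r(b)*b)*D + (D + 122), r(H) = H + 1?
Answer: -10186511/5174728370 ≈ -0.0019685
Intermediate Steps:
r(H) = 1 + H
K(b, D) = 122 + D + D*b*(1 + b) (K(b, D) = ((1 + b)*b)*D + (D + 122) = (b*(1 + b))*D + (122 + D) = D*b*(1 + b) + (122 + D) = 122 + D + D*b*(1 + b))
((16*(-19))*(-15))/(-44029) - 11941/K(171, -4) = ((16*(-19))*(-15))/(-44029) - 11941/(122 - 4 - 4*171*(1 + 171)) = -304*(-15)*(-1/44029) - 11941/(122 - 4 - 4*171*172) = 4560*(-1/44029) - 11941/(122 - 4 - 117648) = -4560/44029 - 11941/(-117530) = -4560/44029 - 11941*(-1/117530) = -4560/44029 + 11941/117530 = -10186511/5174728370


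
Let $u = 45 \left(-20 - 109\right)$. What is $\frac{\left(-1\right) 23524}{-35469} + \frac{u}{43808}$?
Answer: $\frac{824641847}{1553825952} \approx 0.53072$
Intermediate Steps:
$u = -5805$ ($u = 45 \left(-129\right) = -5805$)
$\frac{\left(-1\right) 23524}{-35469} + \frac{u}{43808} = \frac{\left(-1\right) 23524}{-35469} - \frac{5805}{43808} = \left(-23524\right) \left(- \frac{1}{35469}\right) - \frac{5805}{43808} = \frac{23524}{35469} - \frac{5805}{43808} = \frac{824641847}{1553825952}$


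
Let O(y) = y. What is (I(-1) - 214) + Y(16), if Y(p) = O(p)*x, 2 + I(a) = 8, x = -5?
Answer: -288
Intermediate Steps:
I(a) = 6 (I(a) = -2 + 8 = 6)
Y(p) = -5*p (Y(p) = p*(-5) = -5*p)
(I(-1) - 214) + Y(16) = (6 - 214) - 5*16 = -208 - 80 = -288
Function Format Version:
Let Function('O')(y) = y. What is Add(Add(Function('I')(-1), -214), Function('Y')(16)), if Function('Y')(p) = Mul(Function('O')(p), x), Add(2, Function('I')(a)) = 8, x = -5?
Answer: -288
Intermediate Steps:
Function('I')(a) = 6 (Function('I')(a) = Add(-2, 8) = 6)
Function('Y')(p) = Mul(-5, p) (Function('Y')(p) = Mul(p, -5) = Mul(-5, p))
Add(Add(Function('I')(-1), -214), Function('Y')(16)) = Add(Add(6, -214), Mul(-5, 16)) = Add(-208, -80) = -288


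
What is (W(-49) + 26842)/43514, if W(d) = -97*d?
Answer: 31595/43514 ≈ 0.72609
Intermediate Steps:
(W(-49) + 26842)/43514 = (-97*(-49) + 26842)/43514 = (4753 + 26842)*(1/43514) = 31595*(1/43514) = 31595/43514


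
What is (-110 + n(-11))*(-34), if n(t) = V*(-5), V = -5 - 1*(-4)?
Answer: 3570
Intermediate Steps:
V = -1 (V = -5 + 4 = -1)
n(t) = 5 (n(t) = -1*(-5) = 5)
(-110 + n(-11))*(-34) = (-110 + 5)*(-34) = -105*(-34) = 3570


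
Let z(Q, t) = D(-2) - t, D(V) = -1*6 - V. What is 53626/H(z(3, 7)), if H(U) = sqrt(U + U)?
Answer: -26813*I*sqrt(22)/11 ≈ -11433.0*I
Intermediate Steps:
D(V) = -6 - V
z(Q, t) = -4 - t (z(Q, t) = (-6 - 1*(-2)) - t = (-6 + 2) - t = -4 - t)
H(U) = sqrt(2)*sqrt(U) (H(U) = sqrt(2*U) = sqrt(2)*sqrt(U))
53626/H(z(3, 7)) = 53626/((sqrt(2)*sqrt(-4 - 1*7))) = 53626/((sqrt(2)*sqrt(-4 - 7))) = 53626/((sqrt(2)*sqrt(-11))) = 53626/((sqrt(2)*(I*sqrt(11)))) = 53626/((I*sqrt(22))) = 53626*(-I*sqrt(22)/22) = -26813*I*sqrt(22)/11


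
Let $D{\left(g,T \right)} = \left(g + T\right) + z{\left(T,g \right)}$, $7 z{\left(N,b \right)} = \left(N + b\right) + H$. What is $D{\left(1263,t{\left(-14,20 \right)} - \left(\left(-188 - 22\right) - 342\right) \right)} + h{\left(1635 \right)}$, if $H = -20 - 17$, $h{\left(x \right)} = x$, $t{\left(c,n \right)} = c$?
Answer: $3688$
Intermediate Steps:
$H = -37$
$z{\left(N,b \right)} = - \frac{37}{7} + \frac{N}{7} + \frac{b}{7}$ ($z{\left(N,b \right)} = \frac{\left(N + b\right) - 37}{7} = \frac{-37 + N + b}{7} = - \frac{37}{7} + \frac{N}{7} + \frac{b}{7}$)
$D{\left(g,T \right)} = - \frac{37}{7} + \frac{8 T}{7} + \frac{8 g}{7}$ ($D{\left(g,T \right)} = \left(g + T\right) + \left(- \frac{37}{7} + \frac{T}{7} + \frac{g}{7}\right) = \left(T + g\right) + \left(- \frac{37}{7} + \frac{T}{7} + \frac{g}{7}\right) = - \frac{37}{7} + \frac{8 T}{7} + \frac{8 g}{7}$)
$D{\left(1263,t{\left(-14,20 \right)} - \left(\left(-188 - 22\right) - 342\right) \right)} + h{\left(1635 \right)} = \left(- \frac{37}{7} + \frac{8 \left(-14 - \left(\left(-188 - 22\right) - 342\right)\right)}{7} + \frac{8}{7} \cdot 1263\right) + 1635 = \left(- \frac{37}{7} + \frac{8 \left(-14 - \left(-210 - 342\right)\right)}{7} + \frac{10104}{7}\right) + 1635 = \left(- \frac{37}{7} + \frac{8 \left(-14 - -552\right)}{7} + \frac{10104}{7}\right) + 1635 = \left(- \frac{37}{7} + \frac{8 \left(-14 + 552\right)}{7} + \frac{10104}{7}\right) + 1635 = \left(- \frac{37}{7} + \frac{8}{7} \cdot 538 + \frac{10104}{7}\right) + 1635 = \left(- \frac{37}{7} + \frac{4304}{7} + \frac{10104}{7}\right) + 1635 = 2053 + 1635 = 3688$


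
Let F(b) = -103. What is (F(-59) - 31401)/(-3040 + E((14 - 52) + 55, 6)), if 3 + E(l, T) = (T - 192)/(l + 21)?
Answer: 299288/28955 ≈ 10.336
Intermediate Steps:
E(l, T) = -3 + (-192 + T)/(21 + l) (E(l, T) = -3 + (T - 192)/(l + 21) = -3 + (-192 + T)/(21 + l))
(F(-59) - 31401)/(-3040 + E((14 - 52) + 55, 6)) = (-103 - 31401)/(-3040 + (-255 + 6 - 3*((14 - 52) + 55))/(21 + ((14 - 52) + 55))) = -31504/(-3040 + (-255 + 6 - 3*(-38 + 55))/(21 + (-38 + 55))) = -31504/(-3040 + (-255 + 6 - 3*17)/(21 + 17)) = -31504/(-3040 + (-255 + 6 - 51)/38) = -31504/(-3040 + (1/38)*(-300)) = -31504/(-3040 - 150/19) = -31504/(-57910/19) = -31504*(-19/57910) = 299288/28955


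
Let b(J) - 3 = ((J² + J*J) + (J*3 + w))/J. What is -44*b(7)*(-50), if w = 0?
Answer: 44000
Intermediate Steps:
b(J) = 3 + (2*J² + 3*J)/J (b(J) = 3 + ((J² + J*J) + (J*3 + 0))/J = 3 + ((J² + J²) + (3*J + 0))/J = 3 + (2*J² + 3*J)/J)
-44*b(7)*(-50) = -44*(6 + 2*7)*(-50) = -44*(6 + 14)*(-50) = -44*20*(-50) = -880*(-50) = 44000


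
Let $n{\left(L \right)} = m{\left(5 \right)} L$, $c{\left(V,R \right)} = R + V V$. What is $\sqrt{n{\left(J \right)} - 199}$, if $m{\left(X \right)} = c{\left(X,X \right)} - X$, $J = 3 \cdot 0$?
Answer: $i \sqrt{199} \approx 14.107 i$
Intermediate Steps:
$J = 0$
$c{\left(V,R \right)} = R + V^{2}$
$m{\left(X \right)} = X^{2}$ ($m{\left(X \right)} = \left(X + X^{2}\right) - X = X^{2}$)
$n{\left(L \right)} = 25 L$ ($n{\left(L \right)} = 5^{2} L = 25 L$)
$\sqrt{n{\left(J \right)} - 199} = \sqrt{25 \cdot 0 - 199} = \sqrt{0 - 199} = \sqrt{-199} = i \sqrt{199}$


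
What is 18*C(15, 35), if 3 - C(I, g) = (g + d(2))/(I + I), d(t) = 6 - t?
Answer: 153/5 ≈ 30.600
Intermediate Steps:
C(I, g) = 3 - (4 + g)/(2*I) (C(I, g) = 3 - (g + (6 - 1*2))/(I + I) = 3 - (g + (6 - 2))/(2*I) = 3 - (g + 4)*1/(2*I) = 3 - (4 + g)*1/(2*I) = 3 - (4 + g)/(2*I))
18*C(15, 35) = 18*((½)*(-4 - 1*35 + 6*15)/15) = 18*((½)*(1/15)*(-4 - 35 + 90)) = 18*((½)*(1/15)*51) = 18*(17/10) = 153/5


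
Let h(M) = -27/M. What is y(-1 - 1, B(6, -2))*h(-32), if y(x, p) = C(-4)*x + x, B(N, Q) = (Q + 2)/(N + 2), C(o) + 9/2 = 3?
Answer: 27/32 ≈ 0.84375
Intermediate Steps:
C(o) = -3/2 (C(o) = -9/2 + 3 = -3/2)
B(N, Q) = (2 + Q)/(2 + N)
y(x, p) = -x/2 (y(x, p) = -3*x/2 + x = -x/2)
y(-1 - 1, B(6, -2))*h(-32) = (-(-1 - 1)/2)*(-27/(-32)) = (-½*(-2))*(-27*(-1/32)) = 1*(27/32) = 27/32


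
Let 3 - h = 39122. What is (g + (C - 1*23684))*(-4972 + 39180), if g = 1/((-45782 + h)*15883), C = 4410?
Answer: -889088268248648544/1348482583 ≈ -6.5932e+8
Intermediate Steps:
h = -39119 (h = 3 - 1*39122 = 3 - 39122 = -39119)
g = -1/1348482583 (g = 1/(-45782 - 39119*15883) = (1/15883)/(-84901) = -1/84901*1/15883 = -1/1348482583 ≈ -7.4157e-10)
(g + (C - 1*23684))*(-4972 + 39180) = (-1/1348482583 + (4410 - 1*23684))*(-4972 + 39180) = (-1/1348482583 + (4410 - 23684))*34208 = (-1/1348482583 - 19274)*34208 = -25990653304743/1348482583*34208 = -889088268248648544/1348482583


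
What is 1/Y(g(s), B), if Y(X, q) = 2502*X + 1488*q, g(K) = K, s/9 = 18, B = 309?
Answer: 1/865116 ≈ 1.1559e-6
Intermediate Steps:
s = 162 (s = 9*18 = 162)
Y(X, q) = 1488*q + 2502*X
1/Y(g(s), B) = 1/(1488*309 + 2502*162) = 1/(459792 + 405324) = 1/865116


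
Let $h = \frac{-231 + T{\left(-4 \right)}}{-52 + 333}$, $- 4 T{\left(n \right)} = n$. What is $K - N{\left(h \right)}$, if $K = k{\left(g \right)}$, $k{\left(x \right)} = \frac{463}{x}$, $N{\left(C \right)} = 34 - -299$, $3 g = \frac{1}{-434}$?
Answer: $-603159$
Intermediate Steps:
$g = - \frac{1}{1302}$ ($g = \frac{1}{3 \left(-434\right)} = \frac{1}{3} \left(- \frac{1}{434}\right) = - \frac{1}{1302} \approx -0.00076805$)
$T{\left(n \right)} = - \frac{n}{4}$
$h = - \frac{230}{281}$ ($h = \frac{-231 - -1}{-52 + 333} = \frac{-231 + 1}{281} = \left(-230\right) \frac{1}{281} = - \frac{230}{281} \approx -0.81851$)
$N{\left(C \right)} = 333$ ($N{\left(C \right)} = 34 + 299 = 333$)
$K = -602826$ ($K = \frac{463}{- \frac{1}{1302}} = 463 \left(-1302\right) = -602826$)
$K - N{\left(h \right)} = -602826 - 333 = -603159$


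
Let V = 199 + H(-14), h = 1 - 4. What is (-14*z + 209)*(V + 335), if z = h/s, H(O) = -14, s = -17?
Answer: 1825720/17 ≈ 1.0740e+5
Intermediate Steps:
h = -3
z = 3/17 (z = -3/(-17) = -3*(-1/17) = 3/17 ≈ 0.17647)
V = 185 (V = 199 - 14 = 185)
(-14*z + 209)*(V + 335) = (-14*3/17 + 209)*(185 + 335) = (-42/17 + 209)*520 = (3511/17)*520 = 1825720/17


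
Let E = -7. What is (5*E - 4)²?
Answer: 1521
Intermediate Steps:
(5*E - 4)² = (5*(-7) - 4)² = (-35 - 4)² = (-39)² = 1521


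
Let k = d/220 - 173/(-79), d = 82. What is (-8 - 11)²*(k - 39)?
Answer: -114307401/8690 ≈ -13154.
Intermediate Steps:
k = 22269/8690 (k = 82/220 - 173/(-79) = 82*(1/220) - 173*(-1/79) = 41/110 + 173/79 = 22269/8690 ≈ 2.5626)
(-8 - 11)²*(k - 39) = (-8 - 11)²*(22269/8690 - 39) = (-19)²*(-316641/8690) = 361*(-316641/8690) = -114307401/8690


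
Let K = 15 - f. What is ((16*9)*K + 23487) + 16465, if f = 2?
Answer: 41824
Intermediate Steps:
K = 13 (K = 15 - 1*2 = 15 - 2 = 13)
((16*9)*K + 23487) + 16465 = ((16*9)*13 + 23487) + 16465 = (144*13 + 23487) + 16465 = (1872 + 23487) + 16465 = 25359 + 16465 = 41824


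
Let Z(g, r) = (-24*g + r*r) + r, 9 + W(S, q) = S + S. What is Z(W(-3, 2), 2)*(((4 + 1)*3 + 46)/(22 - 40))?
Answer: -3721/3 ≈ -1240.3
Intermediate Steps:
W(S, q) = -9 + 2*S (W(S, q) = -9 + (S + S) = -9 + 2*S)
Z(g, r) = r + r**2 - 24*g (Z(g, r) = (-24*g + r**2) + r = (r**2 - 24*g) + r = r + r**2 - 24*g)
Z(W(-3, 2), 2)*(((4 + 1)*3 + 46)/(22 - 40)) = (2 + 2**2 - 24*(-9 + 2*(-3)))*(((4 + 1)*3 + 46)/(22 - 40)) = (2 + 4 - 24*(-9 - 6))*((5*3 + 46)/(-18)) = (2 + 4 - 24*(-15))*((15 + 46)*(-1/18)) = (2 + 4 + 360)*(61*(-1/18)) = 366*(-61/18) = -3721/3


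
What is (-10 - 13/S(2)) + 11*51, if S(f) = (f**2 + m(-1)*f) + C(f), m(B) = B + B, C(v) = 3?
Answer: 1640/3 ≈ 546.67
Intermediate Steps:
m(B) = 2*B
S(f) = 3 + f**2 - 2*f (S(f) = (f**2 + (2*(-1))*f) + 3 = (f**2 - 2*f) + 3 = 3 + f**2 - 2*f)
(-10 - 13/S(2)) + 11*51 = (-10 - 13/(3 + 2**2 - 2*2)) + 11*51 = (-10 - 13/(3 + 4 - 4)) + 561 = (-10 - 13/3) + 561 = -43/3 + 561 = 1640/3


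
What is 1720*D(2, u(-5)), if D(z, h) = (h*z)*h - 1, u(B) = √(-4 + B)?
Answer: -32680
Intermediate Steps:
D(z, h) = -1 + z*h² (D(z, h) = z*h² - 1 = -1 + z*h²)
1720*D(2, u(-5)) = 1720*(-1 + 2*(√(-4 - 5))²) = 1720*(-1 + 2*(√(-9))²) = 1720*(-1 + 2*(3*I)²) = 1720*(-1 + 2*(-9)) = 1720*(-1 - 18) = 1720*(-19) = -32680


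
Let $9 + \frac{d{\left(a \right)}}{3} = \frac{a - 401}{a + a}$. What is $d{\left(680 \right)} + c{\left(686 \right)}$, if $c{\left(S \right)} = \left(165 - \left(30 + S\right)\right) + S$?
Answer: $\frac{147717}{1360} \approx 108.62$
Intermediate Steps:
$c{\left(S \right)} = 135$ ($c{\left(S \right)} = \left(165 - \left(30 + S\right)\right) + S = \left(135 - S\right) + S = 135$)
$d{\left(a \right)} = -27 + \frac{3 \left(-401 + a\right)}{2 a}$ ($d{\left(a \right)} = -27 + 3 \frac{a - 401}{a + a} = -27 + 3 \frac{-401 + a}{2 a} = -27 + \frac{3 \left(-401 + a\right)}{2 a}$)
$d{\left(680 \right)} + c{\left(686 \right)} = \frac{3 \left(-401 - 11560\right)}{2 \cdot 680} + 135 = \frac{3}{2} \cdot \frac{1}{680} \left(-401 - 11560\right) + 135 = \frac{3}{2} \cdot \frac{1}{680} \left(-11961\right) + 135 = - \frac{35883}{1360} + 135 = \frac{147717}{1360}$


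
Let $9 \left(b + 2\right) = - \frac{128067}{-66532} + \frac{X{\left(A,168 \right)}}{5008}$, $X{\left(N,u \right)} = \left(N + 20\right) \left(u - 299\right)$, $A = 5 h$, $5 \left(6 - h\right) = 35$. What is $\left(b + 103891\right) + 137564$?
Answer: $\frac{60337744892989}{249894192} \approx 2.4145 \cdot 10^{5}$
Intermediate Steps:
$h = -1$ ($h = 6 - 7 = -1$)
$A = -5$ ($A = 5 \left(-1\right) = -5$)
$X{\left(N,u \right)} = \left(-299 + u\right) \left(20 + N\right)$ ($X{\left(N,u \right)} = \left(20 + N\right) \left(-299 + u\right) = \left(-299 + u\right) \left(20 + N\right)$)
$b = - \frac{457236371}{249894192}$ ($b = -2 + \frac{- \frac{128067}{-66532} + \frac{-5980 - -1495 + 20 \cdot 168 - 840}{5008}}{9} = -2 + \frac{\left(-128067\right) \left(- \frac{1}{66532}\right) + \left(-5980 + 1495 + 3360 - 840\right) \frac{1}{5008}}{9} = -2 + \frac{\frac{128067}{66532} - \frac{1965}{5008}}{9} = -2 + \frac{1}{9} \cdot \frac{127656039}{83298064} = -2 + \frac{42552013}{249894192} = - \frac{457236371}{249894192} \approx -1.8297$)
$\left(b + 103891\right) + 137564 = \left(- \frac{457236371}{249894192} + 103891\right) + 137564 = \frac{25961300264701}{249894192} + 137564 = \frac{60337744892989}{249894192}$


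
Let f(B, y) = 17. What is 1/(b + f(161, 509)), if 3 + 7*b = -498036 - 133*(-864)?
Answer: -7/383008 ≈ -1.8276e-5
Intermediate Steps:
b = -383127/7 (b = -3/7 + (-498036 - 133*(-864))/7 = -3/7 + (-498036 + 114912)/7 = -3/7 + (⅐)*(-383124) = -3/7 - 54732 = -383127/7 ≈ -54732.)
1/(b + f(161, 509)) = 1/(-383127/7 + 17) = 1/(-383008/7) = -7/383008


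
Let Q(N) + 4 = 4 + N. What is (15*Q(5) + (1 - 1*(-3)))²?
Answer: 6241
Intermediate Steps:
Q(N) = N (Q(N) = -4 + (4 + N) = N)
(15*Q(5) + (1 - 1*(-3)))² = (15*5 + (1 - 1*(-3)))² = (75 + (1 + 3))² = (75 + 4)² = 79² = 6241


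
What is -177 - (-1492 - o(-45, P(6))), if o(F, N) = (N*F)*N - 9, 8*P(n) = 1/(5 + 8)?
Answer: 14125651/10816 ≈ 1306.0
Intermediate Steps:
P(n) = 1/104 (P(n) = 1/(8*(5 + 8)) = (⅛)/13 = (⅛)*(1/13) = 1/104)
o(F, N) = -9 + F*N² (o(F, N) = (F*N)*N - 9 = F*N² - 9 = -9 + F*N²)
-177 - (-1492 - o(-45, P(6))) = -177 - (-1492 - (-9 - 45*(1/104)²)) = -177 - (-1492 - (-9 - 45*1/10816)) = -177 - (-1492 - (-9 - 45/10816)) = -177 - (-1492 - 1*(-97389/10816)) = -177 - (-1492 + 97389/10816) = -177 - 1*(-16040083/10816) = -177 + 16040083/10816 = 14125651/10816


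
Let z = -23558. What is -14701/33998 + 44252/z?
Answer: -925402827/400462442 ≈ -2.3108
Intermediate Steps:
-14701/33998 + 44252/z = -14701/33998 + 44252/(-23558) = -14701*1/33998 + 44252*(-1/23558) = -14701/33998 - 22126/11779 = -925402827/400462442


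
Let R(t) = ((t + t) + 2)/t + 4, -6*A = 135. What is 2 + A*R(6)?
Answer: -281/2 ≈ -140.50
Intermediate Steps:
A = -45/2 (A = -⅙*135 = -45/2 ≈ -22.500)
R(t) = 4 + (2 + 2*t)/t (R(t) = (2*t + 2)/t + 4 = (2 + 2*t)/t + 4 = 4 + (2 + 2*t)/t)
2 + A*R(6) = 2 - 45*(6 + 2/6)/2 = 2 - 45*(6 + 2*(⅙))/2 = 2 - 45*(6 + ⅓)/2 = 2 - 45/2*19/3 = 2 - 285/2 = -281/2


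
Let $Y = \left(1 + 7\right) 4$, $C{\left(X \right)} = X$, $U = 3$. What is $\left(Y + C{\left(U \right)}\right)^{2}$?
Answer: $1225$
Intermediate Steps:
$Y = 32$ ($Y = 8 \cdot 4 = 32$)
$\left(Y + C{\left(U \right)}\right)^{2} = \left(32 + 3\right)^{2} = 35^{2} = 1225$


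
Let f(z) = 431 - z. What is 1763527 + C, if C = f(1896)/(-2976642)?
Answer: 5249388537799/2976642 ≈ 1.7635e+6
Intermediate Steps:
C = 1465/2976642 (C = (431 - 1*1896)/(-2976642) = (431 - 1896)*(-1/2976642) = -1465*(-1/2976642) = 1465/2976642 ≈ 0.00049216)
1763527 + C = 1763527 + 1465/2976642 = 5249388537799/2976642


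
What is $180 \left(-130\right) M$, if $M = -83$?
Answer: $1942200$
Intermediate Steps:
$180 \left(-130\right) M = 180 \left(-130\right) \left(-83\right) = \left(-23400\right) \left(-83\right) = 1942200$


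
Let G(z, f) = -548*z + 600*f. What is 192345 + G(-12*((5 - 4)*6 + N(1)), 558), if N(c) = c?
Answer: 573177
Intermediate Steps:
192345 + G(-12*((5 - 4)*6 + N(1)), 558) = 192345 + (-(-6576)*((5 - 4)*6 + 1) + 600*558) = 192345 + (-(-6576)*(1*6 + 1) + 334800) = 192345 + (-(-6576)*(6 + 1) + 334800) = 192345 + (-(-6576)*7 + 334800) = 192345 + (-548*(-84) + 334800) = 192345 + (46032 + 334800) = 192345 + 380832 = 573177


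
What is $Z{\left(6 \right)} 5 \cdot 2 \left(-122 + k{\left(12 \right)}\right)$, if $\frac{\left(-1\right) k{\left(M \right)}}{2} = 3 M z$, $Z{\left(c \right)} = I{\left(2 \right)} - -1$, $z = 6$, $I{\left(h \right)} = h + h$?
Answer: $-27700$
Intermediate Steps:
$I{\left(h \right)} = 2 h$
$Z{\left(c \right)} = 5$ ($Z{\left(c \right)} = 2 \cdot 2 - -1 = 4 + 1 = 5$)
$k{\left(M \right)} = - 36 M$ ($k{\left(M \right)} = - 2 \cdot 3 M 6 = - 2 \cdot 18 M = - 36 M$)
$Z{\left(6 \right)} 5 \cdot 2 \left(-122 + k{\left(12 \right)}\right) = 5 \cdot 5 \cdot 2 \left(-122 - 432\right) = 25 \cdot 2 \left(-122 - 432\right) = 50 \left(-554\right) = -27700$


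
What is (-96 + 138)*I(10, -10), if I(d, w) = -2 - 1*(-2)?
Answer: 0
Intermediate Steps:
I(d, w) = 0 (I(d, w) = -2 + 2 = 0)
(-96 + 138)*I(10, -10) = (-96 + 138)*0 = 42*0 = 0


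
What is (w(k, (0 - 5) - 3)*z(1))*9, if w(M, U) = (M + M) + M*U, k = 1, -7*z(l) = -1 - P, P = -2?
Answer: 54/7 ≈ 7.7143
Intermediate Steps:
z(l) = -1/7 (z(l) = -(-1 - 1*(-2))/7 = -(-1 + 2)/7 = -1/7*1 = -1/7)
w(M, U) = 2*M + M*U
(w(k, (0 - 5) - 3)*z(1))*9 = ((1*(2 + ((0 - 5) - 3)))*(-1/7))*9 = ((1*(2 + (-5 - 3)))*(-1/7))*9 = ((1*(2 - 8))*(-1/7))*9 = ((1*(-6))*(-1/7))*9 = -6*(-1/7)*9 = (6/7)*9 = 54/7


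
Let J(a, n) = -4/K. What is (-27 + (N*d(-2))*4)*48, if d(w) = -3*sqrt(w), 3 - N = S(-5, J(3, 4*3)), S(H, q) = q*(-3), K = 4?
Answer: -1296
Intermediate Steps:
J(a, n) = -1 (J(a, n) = -4/4 = -4*1/4 = -1)
S(H, q) = -3*q
N = 0 (N = 3 - (-3)*(-1) = 3 - 1*3 = 3 - 3 = 0)
(-27 + (N*d(-2))*4)*48 = (-27 + (0*(-3*I*sqrt(2)))*4)*48 = (-27 + 0*4)*48 = (-27 + 0)*48 = -27*48 = -1296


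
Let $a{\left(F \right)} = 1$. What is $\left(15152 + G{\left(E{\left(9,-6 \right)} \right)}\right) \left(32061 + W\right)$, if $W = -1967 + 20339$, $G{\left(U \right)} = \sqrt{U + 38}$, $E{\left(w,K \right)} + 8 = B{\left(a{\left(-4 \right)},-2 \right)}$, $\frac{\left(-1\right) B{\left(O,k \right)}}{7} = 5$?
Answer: $764160816 + 50433 i \sqrt{5} \approx 7.6416 \cdot 10^{8} + 1.1277 \cdot 10^{5} i$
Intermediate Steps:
$B{\left(O,k \right)} = -35$ ($B{\left(O,k \right)} = \left(-7\right) 5 = -35$)
$E{\left(w,K \right)} = -43$ ($E{\left(w,K \right)} = -8 - 35 = -43$)
$G{\left(U \right)} = \sqrt{38 + U}$
$W = 18372$
$\left(15152 + G{\left(E{\left(9,-6 \right)} \right)}\right) \left(32061 + W\right) = \left(15152 + \sqrt{38 - 43}\right) \left(32061 + 18372\right) = \left(15152 + \sqrt{-5}\right) 50433 = \left(15152 + i \sqrt{5}\right) 50433 = 764160816 + 50433 i \sqrt{5}$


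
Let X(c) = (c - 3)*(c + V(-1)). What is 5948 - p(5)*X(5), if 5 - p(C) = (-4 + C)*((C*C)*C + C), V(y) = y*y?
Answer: 7448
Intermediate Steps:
V(y) = y²
X(c) = (1 + c)*(-3 + c) (X(c) = (c - 3)*(c + (-1)²) = (-3 + c)*(c + 1) = (-3 + c)*(1 + c) = (1 + c)*(-3 + c))
p(C) = 5 - (-4 + C)*(C + C³) (p(C) = 5 - (-4 + C)*((C*C)*C + C) = 5 - (-4 + C)*(C²*C + C) = 5 - (-4 + C)*(C³ + C) = 5 - (-4 + C)*(C + C³))
5948 - p(5)*X(5) = 5948 - (5 - 1*5² - 1*5⁴ + 4*5 + 4*5³)*(-3 + 5² - 2*5) = 5948 - (5 - 1*25 - 1*625 + 20 + 4*125)*(-3 + 25 - 10) = 5948 - (5 - 25 - 625 + 20 + 500)*12 = 5948 - (-125)*12 = 5948 - 1*(-1500) = 5948 + 1500 = 7448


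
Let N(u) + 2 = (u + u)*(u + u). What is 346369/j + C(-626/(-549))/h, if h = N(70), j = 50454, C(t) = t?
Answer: 23004446041/3350924834 ≈ 6.8651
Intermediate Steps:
N(u) = -2 + 4*u² (N(u) = -2 + (u + u)*(u + u) = -2 + (2*u)*(2*u) = -2 + 4*u²)
h = 19598 (h = -2 + 4*70² = -2 + 4*4900 = -2 + 19600 = 19598)
346369/j + C(-626/(-549))/h = 346369/50454 - 626/(-549)/19598 = 346369*(1/50454) - 626*(-1/549)*(1/19598) = 346369/50454 + (626/549)*(1/19598) = 346369/50454 + 313/5379651 = 23004446041/3350924834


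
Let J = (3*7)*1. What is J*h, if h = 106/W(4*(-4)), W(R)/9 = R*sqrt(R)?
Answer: 371*I/96 ≈ 3.8646*I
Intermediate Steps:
J = 21 (J = 21*1 = 21)
W(R) = 9*R**(3/2) (W(R) = 9*(R*sqrt(R)) = 9*R**(3/2))
h = 53*I/288 (h = 106/((9*(4*(-4))**(3/2))) = 106/((9*(-16)**(3/2))) = 106/((9*(-64*I))) = 106/((-576*I)) = 106*(I/576) = 53*I/288 ≈ 0.18403*I)
J*h = 21*(53*I/288) = 371*I/96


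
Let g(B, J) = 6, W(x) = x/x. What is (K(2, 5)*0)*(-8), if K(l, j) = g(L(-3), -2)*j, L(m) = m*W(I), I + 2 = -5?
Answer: 0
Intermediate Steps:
I = -7 (I = -2 - 5 = -7)
W(x) = 1
L(m) = m (L(m) = m*1 = m)
K(l, j) = 6*j
(K(2, 5)*0)*(-8) = ((6*5)*0)*(-8) = (30*0)*(-8) = 0*(-8) = 0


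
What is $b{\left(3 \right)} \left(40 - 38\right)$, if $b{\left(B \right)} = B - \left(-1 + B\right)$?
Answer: $2$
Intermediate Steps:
$b{\left(B \right)} = 1$
$b{\left(3 \right)} \left(40 - 38\right) = 1 \left(40 - 38\right) = 1 \cdot 2 = 2$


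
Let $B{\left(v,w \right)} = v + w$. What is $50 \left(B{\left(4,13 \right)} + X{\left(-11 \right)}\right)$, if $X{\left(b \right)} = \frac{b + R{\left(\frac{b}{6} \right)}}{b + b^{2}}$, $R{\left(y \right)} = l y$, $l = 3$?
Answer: $\frac{1685}{2} \approx 842.5$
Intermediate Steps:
$R{\left(y \right)} = 3 y$
$X{\left(b \right)} = \frac{3 b}{2 \left(b + b^{2}\right)}$ ($X{\left(b \right)} = \frac{b + 3 \frac{b}{6}}{b + b^{2}} = \frac{b + \frac{b}{2}}{b + b^{2}} = \frac{\frac{3}{2} b}{b + b^{2}} = \frac{3 b}{2 \left(b + b^{2}\right)}$)
$50 \left(B{\left(4,13 \right)} + X{\left(-11 \right)}\right) = 50 \left(\left(4 + 13\right) + \frac{3}{2 \left(1 - 11\right)}\right) = 50 \left(17 + \frac{3}{2 \left(-10\right)}\right) = 50 \left(17 + \frac{3}{2} \left(- \frac{1}{10}\right)\right) = 50 \left(17 - \frac{3}{20}\right) = 50 \cdot \frac{337}{20} = \frac{1685}{2}$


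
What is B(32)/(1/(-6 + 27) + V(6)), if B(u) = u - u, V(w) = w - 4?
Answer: 0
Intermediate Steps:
V(w) = -4 + w
B(u) = 0
B(32)/(1/(-6 + 27) + V(6)) = 0/(1/(-6 + 27) + (-4 + 6)) = 0/(1/21 + 2) = 0/(43/21) = 0*(21/43) = 0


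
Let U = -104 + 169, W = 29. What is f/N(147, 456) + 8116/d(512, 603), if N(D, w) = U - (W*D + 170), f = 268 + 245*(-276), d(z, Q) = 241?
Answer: 6460315/131586 ≈ 49.096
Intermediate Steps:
U = 65
f = -67352 (f = 268 - 67620 = -67352)
N(D, w) = -105 - 29*D (N(D, w) = 65 - (29*D + 170) = 65 - (170 + 29*D) = 65 + (-170 - 29*D) = -105 - 29*D)
f/N(147, 456) + 8116/d(512, 603) = -67352/(-105 - 29*147) + 8116/241 = -67352/(-105 - 4263) + 8116*(1/241) = -67352/(-4368) + 8116/241 = -67352*(-1/4368) + 8116/241 = 8419/546 + 8116/241 = 6460315/131586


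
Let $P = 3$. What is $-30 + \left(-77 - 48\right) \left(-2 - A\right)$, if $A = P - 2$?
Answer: $345$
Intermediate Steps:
$A = 1$ ($A = 3 - 2 = 1$)
$-30 + \left(-77 - 48\right) \left(-2 - A\right) = -30 + \left(-77 - 48\right) \left(-2 - 1\right) = -30 - -375 = -30 + 375 = 345$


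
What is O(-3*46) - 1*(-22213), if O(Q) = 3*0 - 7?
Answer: 22206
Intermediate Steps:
O(Q) = -7 (O(Q) = 0 - 7 = -7)
O(-3*46) - 1*(-22213) = -7 - 1*(-22213) = -7 + 22213 = 22206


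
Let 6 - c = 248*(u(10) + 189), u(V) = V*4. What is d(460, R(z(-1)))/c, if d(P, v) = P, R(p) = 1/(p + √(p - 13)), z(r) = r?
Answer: -230/28393 ≈ -0.0081006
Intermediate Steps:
u(V) = 4*V
R(p) = 1/(p + √(-13 + p))
c = -56786 (c = 6 - 248*(4*10 + 189) = 6 - 248*(40 + 189) = 6 - 248*229 = 6 - 1*56792 = 6 - 56792 = -56786)
d(460, R(z(-1)))/c = 460/(-56786) = 460*(-1/56786) = -230/28393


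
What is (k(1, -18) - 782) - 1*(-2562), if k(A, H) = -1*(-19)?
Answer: 1799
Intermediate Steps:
k(A, H) = 19
(k(1, -18) - 782) - 1*(-2562) = (19 - 782) - 1*(-2562) = -763 + 2562 = 1799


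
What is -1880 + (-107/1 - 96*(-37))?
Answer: 1565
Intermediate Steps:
-1880 + (-107/1 - 96*(-37)) = -1880 + (-107*1 + 3552) = -1880 + (-107 + 3552) = -1880 + 3445 = 1565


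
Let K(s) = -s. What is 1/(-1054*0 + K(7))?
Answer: -1/7 ≈ -0.14286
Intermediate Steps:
1/(-1054*0 + K(7)) = 1/(-1054*0 - 1*7) = 1/(0 - 7) = 1/(-7) = -1/7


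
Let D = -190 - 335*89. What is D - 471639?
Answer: -501644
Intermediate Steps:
D = -30005 (D = -190 - 29815 = -30005)
D - 471639 = -30005 - 471639 = -501644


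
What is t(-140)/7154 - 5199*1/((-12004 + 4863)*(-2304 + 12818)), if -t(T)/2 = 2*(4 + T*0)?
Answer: -83149567/38366122214 ≈ -0.0021673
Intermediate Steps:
t(T) = -16 (t(T) = -4*(4 + T*0) = -4*(4 + 0) = -4*4 = -2*8 = -16)
t(-140)/7154 - 5199*1/((-12004 + 4863)*(-2304 + 12818)) = -16/7154 - 5199*1/((-12004 + 4863)*(-2304 + 12818)) = -16*1/7154 - 5199/((-7141*10514)) = -8/3577 - 5199/(-75080474) = -8/3577 - 5199*(-1/75080474) = -8/3577 + 5199/75080474 = -83149567/38366122214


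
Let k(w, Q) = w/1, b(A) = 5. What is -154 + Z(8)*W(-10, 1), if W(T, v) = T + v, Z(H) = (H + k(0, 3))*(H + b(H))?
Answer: -1090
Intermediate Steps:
k(w, Q) = w (k(w, Q) = w*1 = w)
Z(H) = H*(5 + H) (Z(H) = (H + 0)*(H + 5) = H*(5 + H))
-154 + Z(8)*W(-10, 1) = -154 + (8*(5 + 8))*(-10 + 1) = -154 + (8*13)*(-9) = -154 + 104*(-9) = -154 - 936 = -1090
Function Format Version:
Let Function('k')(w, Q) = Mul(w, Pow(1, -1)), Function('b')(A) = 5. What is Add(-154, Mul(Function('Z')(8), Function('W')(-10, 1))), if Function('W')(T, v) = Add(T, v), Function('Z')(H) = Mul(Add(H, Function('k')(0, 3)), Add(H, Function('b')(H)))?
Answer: -1090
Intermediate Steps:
Function('k')(w, Q) = w (Function('k')(w, Q) = Mul(w, 1) = w)
Function('Z')(H) = Mul(H, Add(5, H)) (Function('Z')(H) = Mul(Add(H, 0), Add(H, 5)) = Mul(H, Add(5, H)))
Add(-154, Mul(Function('Z')(8), Function('W')(-10, 1))) = Add(-154, Mul(Mul(8, Add(5, 8)), Add(-10, 1))) = Add(-154, Mul(Mul(8, 13), -9)) = Add(-154, Mul(104, -9)) = Add(-154, -936) = -1090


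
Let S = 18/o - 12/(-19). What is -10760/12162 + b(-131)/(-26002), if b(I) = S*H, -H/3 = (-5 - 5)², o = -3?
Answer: -1422001520/1502122539 ≈ -0.94666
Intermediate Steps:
S = -102/19 (S = 18/(-3) - 12/(-19) = 18*(-⅓) - 12*(-1/19) = -6 + 12/19 = -102/19 ≈ -5.3684)
H = -300 (H = -3*(-5 - 5)² = -3*(-10)² = -3*100 = -300)
b(I) = 30600/19 (b(I) = -102/19*(-300) = 30600/19)
-10760/12162 + b(-131)/(-26002) = -10760/12162 + (30600/19)/(-26002) = -10760*1/12162 + (30600/19)*(-1/26002) = -5380/6081 - 15300/247019 = -1422001520/1502122539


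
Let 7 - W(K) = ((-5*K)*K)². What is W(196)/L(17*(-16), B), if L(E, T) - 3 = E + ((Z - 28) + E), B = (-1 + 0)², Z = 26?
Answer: 12298242131/181 ≈ 6.7946e+7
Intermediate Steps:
B = 1 (B = (-1)² = 1)
L(E, T) = 1 + 2*E (L(E, T) = 3 + (E + ((26 - 28) + E)) = 3 + (E + (-2 + E)) = 3 + (-2 + 2*E) = 1 + 2*E)
W(K) = 7 - 25*K⁴ (W(K) = 7 - ((-5*K)*K)² = 7 - (-5*K²)² = 7 - 25*K⁴)
W(196)/L(17*(-16), B) = (7 - 25*196⁴)/(1 + 2*(17*(-16))) = (7 - 25*1475789056)/(1 + 2*(-272)) = (7 - 36894726400)/(1 - 544) = -36894726393/(-543) = -36894726393*(-1/543) = 12298242131/181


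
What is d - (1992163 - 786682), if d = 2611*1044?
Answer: 1520403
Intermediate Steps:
d = 2725884
d - (1992163 - 786682) = 2725884 - (1992163 - 786682) = 2725884 - 1*1205481 = 2725884 - 1205481 = 1520403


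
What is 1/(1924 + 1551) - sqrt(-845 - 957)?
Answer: 1/3475 - I*sqrt(1802) ≈ 0.00028777 - 42.45*I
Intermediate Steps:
1/(1924 + 1551) - sqrt(-845 - 957) = 1/3475 - sqrt(-1802) = 1/3475 - I*sqrt(1802)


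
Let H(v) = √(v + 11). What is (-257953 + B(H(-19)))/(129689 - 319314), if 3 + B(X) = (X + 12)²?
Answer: 51564/37925 - 48*I*√2/189625 ≈ 1.3596 - 0.00035798*I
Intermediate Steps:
H(v) = √(11 + v)
B(X) = -3 + (12 + X)² (B(X) = -3 + (X + 12)² = -3 + (12 + X)²)
(-257953 + B(H(-19)))/(129689 - 319314) = (-257953 + (-3 + (12 + √(11 - 19))²))/(129689 - 319314) = (-257953 + (-3 + (12 + √(-8))²))/(-189625) = (-257953 + (-3 + (12 + 2*I*√2)²))*(-1/189625) = (-257956 + (12 + 2*I*√2)²)*(-1/189625) = 257956/189625 - (12 + 2*I*√2)²/189625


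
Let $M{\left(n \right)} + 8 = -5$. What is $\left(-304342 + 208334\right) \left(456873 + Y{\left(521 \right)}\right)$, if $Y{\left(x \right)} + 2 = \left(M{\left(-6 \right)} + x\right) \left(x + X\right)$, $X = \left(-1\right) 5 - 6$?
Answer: $-68737023608$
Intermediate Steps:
$M{\left(n \right)} = -13$ ($M{\left(n \right)} = -8 - 5 = -13$)
$X = -11$ ($X = -5 - 6 = -11$)
$Y{\left(x \right)} = -2 + \left(-13 + x\right) \left(-11 + x\right)$ ($Y{\left(x \right)} = -2 + \left(-13 + x\right) \left(x - 11\right) = -2 + \left(-13 + x\right) \left(-11 + x\right)$)
$\left(-304342 + 208334\right) \left(456873 + Y{\left(521 \right)}\right) = \left(-304342 + 208334\right) \left(456873 + \left(141 + 521^{2} - 12504\right)\right) = - 96008 \left(456873 + \left(141 + 271441 - 12504\right)\right) = - 96008 \left(456873 + 259078\right) = \left(-96008\right) 715951 = -68737023608$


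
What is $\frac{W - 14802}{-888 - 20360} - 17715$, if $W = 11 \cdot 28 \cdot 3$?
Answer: $- \frac{188197221}{10624} \approx -17714.0$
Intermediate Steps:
$W = 924$ ($W = 308 \cdot 3 = 924$)
$\frac{W - 14802}{-888 - 20360} - 17715 = \frac{924 - 14802}{-888 - 20360} - 17715 = - \frac{13878}{-21248} - 17715 = \left(-13878\right) \left(- \frac{1}{21248}\right) - 17715 = \frac{6939}{10624} - 17715 = - \frac{188197221}{10624}$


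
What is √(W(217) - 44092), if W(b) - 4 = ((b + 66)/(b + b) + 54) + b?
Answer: I*√8253072030/434 ≈ 209.32*I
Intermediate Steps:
W(b) = 58 + b + (66 + b)/(2*b) (W(b) = 4 + (((b + 66)/(b + b) + 54) + b) = 4 + (((66 + b)/((2*b)) + 54) + b) = 4 + (((66 + b)*(1/(2*b)) + 54) + b) = 4 + (((66 + b)/(2*b) + 54) + b) = 4 + ((54 + (66 + b)/(2*b)) + b) = 4 + (54 + b + (66 + b)/(2*b)) = 58 + b + (66 + b)/(2*b))
√(W(217) - 44092) = √((117/2 + 217 + 33/217) - 44092) = √(119633/434 - 44092) = √(-19016295/434) = I*√8253072030/434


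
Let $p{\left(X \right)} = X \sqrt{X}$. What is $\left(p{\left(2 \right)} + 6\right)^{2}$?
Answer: $44 + 24 \sqrt{2} \approx 77.941$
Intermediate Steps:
$p{\left(X \right)} = X^{\frac{3}{2}}$
$\left(p{\left(2 \right)} + 6\right)^{2} = \left(2^{\frac{3}{2}} + 6\right)^{2} = \left(2 \sqrt{2} + 6\right)^{2} = \left(6 + 2 \sqrt{2}\right)^{2}$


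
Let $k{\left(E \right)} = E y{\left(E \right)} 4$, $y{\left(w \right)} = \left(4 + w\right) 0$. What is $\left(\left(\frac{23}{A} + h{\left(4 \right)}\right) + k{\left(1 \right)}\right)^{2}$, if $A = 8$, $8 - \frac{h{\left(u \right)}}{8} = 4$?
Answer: $\frac{77841}{64} \approx 1216.3$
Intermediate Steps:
$y{\left(w \right)} = 0$
$h{\left(u \right)} = 32$ ($h{\left(u \right)} = 64 - 32 = 32$)
$k{\left(E \right)} = 0$ ($k{\left(E \right)} = E 0 \cdot 4 = 0 \cdot 4 = 0$)
$\left(\left(\frac{23}{A} + h{\left(4 \right)}\right) + k{\left(1 \right)}\right)^{2} = \left(\left(\frac{23}{8} + 32\right) + 0\right)^{2} = \left(\frac{279}{8} + 0\right)^{2} = \left(\frac{279}{8}\right)^{2} = \frac{77841}{64}$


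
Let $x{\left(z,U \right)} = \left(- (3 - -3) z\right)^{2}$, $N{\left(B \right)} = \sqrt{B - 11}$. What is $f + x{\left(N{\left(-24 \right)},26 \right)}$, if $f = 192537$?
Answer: $191277$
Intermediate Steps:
$N{\left(B \right)} = \sqrt{-11 + B}$
$x{\left(z,U \right)} = 36 z^{2}$ ($x{\left(z,U \right)} = \left(- (3 + 3) z\right)^{2} = \left(\left(-1\right) 6 z\right)^{2} = \left(- 6 z\right)^{2} = 36 z^{2}$)
$f + x{\left(N{\left(-24 \right)},26 \right)} = 192537 + 36 \left(\sqrt{-11 - 24}\right)^{2} = 192537 + 36 \left(\sqrt{-35}\right)^{2} = 192537 + 36 \left(i \sqrt{35}\right)^{2} = 192537 + 36 \left(-35\right) = 192537 - 1260 = 191277$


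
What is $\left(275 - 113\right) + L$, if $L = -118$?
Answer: $44$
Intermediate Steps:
$\left(275 - 113\right) + L = \left(275 - 113\right) - 118 = 162 - 118 = 44$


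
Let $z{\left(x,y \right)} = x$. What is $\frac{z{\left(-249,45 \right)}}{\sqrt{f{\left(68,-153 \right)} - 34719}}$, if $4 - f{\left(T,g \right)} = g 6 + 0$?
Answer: $\frac{249 i \sqrt{33797}}{33797} \approx 1.3544 i$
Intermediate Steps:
$f{\left(T,g \right)} = 4 - 6 g$ ($f{\left(T,g \right)} = 4 - \left(g 6 + 0\right) = 4 - \left(6 g + 0\right) = 4 - 6 g$)
$\frac{z{\left(-249,45 \right)}}{\sqrt{f{\left(68,-153 \right)} - 34719}} = - \frac{249}{\sqrt{\left(4 - -918\right) - 34719}} = - \frac{249}{\sqrt{\left(4 + 918\right) - 34719}} = - \frac{249}{\sqrt{922 - 34719}} = - \frac{249}{\sqrt{-33797}} = - \frac{249}{i \sqrt{33797}} = - 249 \left(- \frac{i \sqrt{33797}}{33797}\right) = \frac{249 i \sqrt{33797}}{33797}$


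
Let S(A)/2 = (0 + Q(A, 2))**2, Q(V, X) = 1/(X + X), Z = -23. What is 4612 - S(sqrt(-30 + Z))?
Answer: 36895/8 ≈ 4611.9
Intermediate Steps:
Q(V, X) = 1/(2*X)
S(A) = 1/8 (S(A) = 2*(0 + (1/2)/2)**2 = 2*(0 + (1/2)*(1/2))**2 = 2*(0 + 1/4)**2 = 2*(1/4)**2 = 2*(1/16) = 1/8)
4612 - S(sqrt(-30 + Z)) = 4612 - 1*1/8 = 4612 - 1/8 = 36895/8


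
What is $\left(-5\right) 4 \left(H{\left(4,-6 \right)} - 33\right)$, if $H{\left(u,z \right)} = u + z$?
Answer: $700$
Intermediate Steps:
$\left(-5\right) 4 \left(H{\left(4,-6 \right)} - 33\right) = \left(-5\right) 4 \left(\left(4 - 6\right) - 33\right) = - 20 \left(-2 - 33\right) = \left(-20\right) \left(-35\right) = 700$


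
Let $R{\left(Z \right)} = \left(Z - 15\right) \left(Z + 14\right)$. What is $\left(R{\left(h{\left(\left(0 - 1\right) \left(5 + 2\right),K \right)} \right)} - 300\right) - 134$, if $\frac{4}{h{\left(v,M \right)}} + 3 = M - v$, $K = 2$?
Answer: $- \frac{5798}{9} \approx -644.22$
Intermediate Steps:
$h{\left(v,M \right)} = \frac{4}{-3 + M - v}$ ($h{\left(v,M \right)} = \frac{4}{-3 + \left(M - v\right)} = \frac{4}{-3 + M - v}$)
$R{\left(Z \right)} = \left(-15 + Z\right) \left(14 + Z\right)$
$\left(R{\left(h{\left(\left(0 - 1\right) \left(5 + 2\right),K \right)} \right)} - 300\right) - 134 = \left(\left(-210 + \left(- \frac{4}{3 + \left(0 - 1\right) \left(5 + 2\right) - 2}\right)^{2} - - \frac{4}{3 + \left(0 - 1\right) \left(5 + 2\right) - 2}\right) - 300\right) - 134 = \left(\left(-210 + \left(- \frac{4}{3 - 7 - 2}\right)^{2} - - \frac{4}{3 - 7 - 2}\right) - 300\right) - 134 = \left(\left(-210 + \left(- \frac{4}{-6}\right)^{2} - - \frac{4}{-6}\right) - 300\right) - 134 = \left(\left(-210 + \left(\left(-4\right) \left(- \frac{1}{6}\right)\right)^{2} - \left(-4\right) \left(- \frac{1}{6}\right)\right) - 300\right) - 134 = \left(\left(-210 + \left(\frac{2}{3}\right)^{2} - \frac{2}{3}\right) - 300\right) - 134 = \left(\left(-210 + \frac{4}{9} - \frac{2}{3}\right) - 300\right) - 134 = \left(- \frac{1892}{9} - 300\right) - 134 = - \frac{4592}{9} - 134 = - \frac{5798}{9}$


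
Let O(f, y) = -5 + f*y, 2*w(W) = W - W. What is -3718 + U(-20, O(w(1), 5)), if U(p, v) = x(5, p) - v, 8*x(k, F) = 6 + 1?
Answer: -29697/8 ≈ -3712.1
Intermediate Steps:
w(W) = 0 (w(W) = (W - W)/2 = (1/2)*0 = 0)
x(k, F) = 7/8 (x(k, F) = (6 + 1)/8 = (1/8)*7 = 7/8)
U(p, v) = 7/8 - v
-3718 + U(-20, O(w(1), 5)) = -3718 + (7/8 - (-5 + 0*5)) = -3718 + (7/8 - (-5 + 0)) = -3718 + (7/8 - 1*(-5)) = -3718 + (7/8 + 5) = -3718 + 47/8 = -29697/8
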